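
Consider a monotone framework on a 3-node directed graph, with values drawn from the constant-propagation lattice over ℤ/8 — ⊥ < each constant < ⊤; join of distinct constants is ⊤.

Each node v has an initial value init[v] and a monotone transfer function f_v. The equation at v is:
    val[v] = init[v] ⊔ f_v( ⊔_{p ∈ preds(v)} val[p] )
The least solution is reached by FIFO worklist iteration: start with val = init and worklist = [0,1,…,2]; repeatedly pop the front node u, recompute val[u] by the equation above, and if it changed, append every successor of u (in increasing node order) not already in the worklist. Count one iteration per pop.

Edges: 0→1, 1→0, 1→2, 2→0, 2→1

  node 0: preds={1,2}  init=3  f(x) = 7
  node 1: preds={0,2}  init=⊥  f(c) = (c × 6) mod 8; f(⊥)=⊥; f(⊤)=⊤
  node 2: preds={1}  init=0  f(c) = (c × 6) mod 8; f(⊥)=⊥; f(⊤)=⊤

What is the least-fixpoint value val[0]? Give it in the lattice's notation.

Trace (5 dequeues):
  [1] u=0 | in 0 | out ⊤ | prev 3 | push {}
  [2] u=1 | in ⊤ | out ⊤ | prev ⊥ | push {0}
  [3] u=2 | in ⊤ | out ⊤ | prev 0 | push {1}
  [4] u=0 | in ⊤ | out ⊤ | ==
  [5] u=1 | in ⊤ | out ⊤ | ==

Converged values:
  [0] ⊤
  [1] ⊤
  [2] ⊤

⊤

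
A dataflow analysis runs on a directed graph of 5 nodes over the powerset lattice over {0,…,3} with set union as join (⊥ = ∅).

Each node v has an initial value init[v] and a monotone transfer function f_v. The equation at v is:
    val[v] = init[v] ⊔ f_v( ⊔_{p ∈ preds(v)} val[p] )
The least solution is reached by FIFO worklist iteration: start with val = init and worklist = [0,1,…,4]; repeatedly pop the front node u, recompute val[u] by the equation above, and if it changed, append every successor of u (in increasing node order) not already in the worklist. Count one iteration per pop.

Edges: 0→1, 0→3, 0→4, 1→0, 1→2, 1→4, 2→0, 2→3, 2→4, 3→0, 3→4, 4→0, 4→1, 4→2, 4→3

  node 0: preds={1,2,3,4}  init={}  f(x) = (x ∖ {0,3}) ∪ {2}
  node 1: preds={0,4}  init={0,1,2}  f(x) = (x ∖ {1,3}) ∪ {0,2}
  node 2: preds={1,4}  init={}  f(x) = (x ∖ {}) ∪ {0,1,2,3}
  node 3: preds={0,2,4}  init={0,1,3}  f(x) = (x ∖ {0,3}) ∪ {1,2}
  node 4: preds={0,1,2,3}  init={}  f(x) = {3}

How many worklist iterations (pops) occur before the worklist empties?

Trace (9 dequeues):
  [1] u=0 | in {0,1,2,3} | out {1,2} | prev {} | push {}
  [2] u=1 | in {1,2} | out {0,1,2} | ==
  [3] u=2 | in {0,1,2} | out {0,1,2,3} | prev {} | push {0}
  [4] u=3 | in {0,1,2,3} | out {0,1,2,3} | prev {0,1,3} | push {}
  [5] u=4 | in {0,1,2,3} | out {3} | prev {} | push {1,2,3}
  [6] u=0 | in {0,1,2,3} | out {1,2} | ==
  [7] u=1 | in {1,2,3} | out {0,1,2} | ==
  [8] u=2 | in {0,1,2,3} | out {0,1,2,3} | ==
  [9] u=3 | in {0,1,2,3} | out {0,1,2,3} | ==

Converged values:
  [0] {1,2}
  [1] {0,1,2}
  [2] {0,1,2,3}
  [3] {0,1,2,3}
  [4] {3}

9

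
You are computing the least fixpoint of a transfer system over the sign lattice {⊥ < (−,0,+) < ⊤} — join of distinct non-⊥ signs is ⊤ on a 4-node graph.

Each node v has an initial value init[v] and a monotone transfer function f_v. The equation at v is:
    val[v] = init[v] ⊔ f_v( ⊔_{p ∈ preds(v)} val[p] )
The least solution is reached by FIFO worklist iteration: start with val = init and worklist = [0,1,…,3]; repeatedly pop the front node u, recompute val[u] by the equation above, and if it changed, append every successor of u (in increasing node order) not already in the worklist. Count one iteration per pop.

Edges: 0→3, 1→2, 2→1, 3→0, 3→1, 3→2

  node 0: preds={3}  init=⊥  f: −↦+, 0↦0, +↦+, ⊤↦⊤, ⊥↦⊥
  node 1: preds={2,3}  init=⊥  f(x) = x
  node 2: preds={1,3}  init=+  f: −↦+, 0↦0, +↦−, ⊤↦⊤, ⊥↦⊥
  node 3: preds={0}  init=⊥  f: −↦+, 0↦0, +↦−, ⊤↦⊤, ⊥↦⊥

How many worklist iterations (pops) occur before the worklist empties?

6

Worklist (6 pops):
  #1 pop 0: in=⊥ → ⊥ (no change)
  #2 pop 1: in=+ → + (was ⊥); enqueue []
  #3 pop 2: in=+ → ⊤ (was +); enqueue [1]
  #4 pop 3: in=⊥ → ⊥ (no change)
  #5 pop 1: in=⊤ → ⊤ (was +); enqueue [2]
  #6 pop 2: in=⊤ → ⊤ (no change)

Fixpoint:
  val[0] = ⊥
  val[1] = ⊤
  val[2] = ⊤
  val[3] = ⊥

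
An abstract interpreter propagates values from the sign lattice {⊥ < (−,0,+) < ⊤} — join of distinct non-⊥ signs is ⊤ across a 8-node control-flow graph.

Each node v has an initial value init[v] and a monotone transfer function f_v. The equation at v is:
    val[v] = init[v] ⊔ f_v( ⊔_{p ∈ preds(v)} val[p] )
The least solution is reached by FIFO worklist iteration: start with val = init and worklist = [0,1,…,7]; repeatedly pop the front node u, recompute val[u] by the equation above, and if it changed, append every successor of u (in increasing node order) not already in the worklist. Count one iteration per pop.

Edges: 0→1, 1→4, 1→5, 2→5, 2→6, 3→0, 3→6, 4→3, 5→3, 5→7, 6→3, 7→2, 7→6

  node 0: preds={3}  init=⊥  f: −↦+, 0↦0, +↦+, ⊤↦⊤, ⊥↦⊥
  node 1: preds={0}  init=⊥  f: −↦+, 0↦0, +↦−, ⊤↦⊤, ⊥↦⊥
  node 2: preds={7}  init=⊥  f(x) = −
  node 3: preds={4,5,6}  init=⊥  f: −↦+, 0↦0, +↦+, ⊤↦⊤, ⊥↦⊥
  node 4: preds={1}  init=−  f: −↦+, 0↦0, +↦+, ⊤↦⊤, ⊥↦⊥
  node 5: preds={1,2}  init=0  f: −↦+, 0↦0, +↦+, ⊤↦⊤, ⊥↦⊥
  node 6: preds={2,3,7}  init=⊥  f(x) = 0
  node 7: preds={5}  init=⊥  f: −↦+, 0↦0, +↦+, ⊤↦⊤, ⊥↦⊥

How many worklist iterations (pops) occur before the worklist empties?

16

Trace (16 dequeues):
  [1] u=0 | in ⊥ | out ⊥ | ==
  [2] u=1 | in ⊥ | out ⊥ | ==
  [3] u=2 | in ⊥ | out − | prev ⊥ | push {}
  [4] u=3 | in ⊤ | out ⊤ | prev ⊥ | push {0}
  [5] u=4 | in ⊥ | out − | ==
  [6] u=5 | in − | out ⊤ | prev 0 | push {3}
  [7] u=6 | in ⊤ | out 0 | prev ⊥ | push {}
  [8] u=7 | in ⊤ | out ⊤ | prev ⊥ | push {2,6}
  [9] u=0 | in ⊤ | out ⊤ | prev ⊥ | push {1}
  [10] u=3 | in ⊤ | out ⊤ | ==
  [11] u=2 | in ⊤ | out − | ==
  [12] u=6 | in ⊤ | out 0 | ==
  [13] u=1 | in ⊤ | out ⊤ | prev ⊥ | push {4,5}
  [14] u=4 | in ⊤ | out ⊤ | prev − | push {3}
  [15] u=5 | in ⊤ | out ⊤ | ==
  [16] u=3 | in ⊤ | out ⊤ | ==

Converged values:
  [0] ⊤
  [1] ⊤
  [2] −
  [3] ⊤
  [4] ⊤
  [5] ⊤
  [6] 0
  [7] ⊤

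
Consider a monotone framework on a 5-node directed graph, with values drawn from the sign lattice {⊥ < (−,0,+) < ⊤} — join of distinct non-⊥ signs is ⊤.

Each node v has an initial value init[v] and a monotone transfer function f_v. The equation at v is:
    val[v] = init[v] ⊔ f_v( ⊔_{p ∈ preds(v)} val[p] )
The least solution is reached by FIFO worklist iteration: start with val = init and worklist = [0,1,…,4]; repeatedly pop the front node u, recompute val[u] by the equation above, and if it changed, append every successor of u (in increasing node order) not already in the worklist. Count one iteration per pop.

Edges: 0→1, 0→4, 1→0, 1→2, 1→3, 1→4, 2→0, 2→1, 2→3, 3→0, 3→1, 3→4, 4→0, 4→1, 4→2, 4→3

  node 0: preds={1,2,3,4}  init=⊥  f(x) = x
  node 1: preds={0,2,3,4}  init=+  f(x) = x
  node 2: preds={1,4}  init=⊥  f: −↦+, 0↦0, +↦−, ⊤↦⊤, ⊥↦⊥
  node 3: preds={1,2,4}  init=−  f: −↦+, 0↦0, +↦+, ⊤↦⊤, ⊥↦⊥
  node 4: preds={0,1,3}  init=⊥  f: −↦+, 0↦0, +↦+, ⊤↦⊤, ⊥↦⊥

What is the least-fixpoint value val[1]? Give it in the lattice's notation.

Worklist (9 pops):
  #1 pop 0: in=⊤ → ⊤ (was ⊥); enqueue []
  #2 pop 1: in=⊤ → ⊤ (was +); enqueue [0]
  #3 pop 2: in=⊤ → ⊤ (was ⊥); enqueue [1]
  #4 pop 3: in=⊤ → ⊤ (was −); enqueue []
  #5 pop 4: in=⊤ → ⊤ (was ⊥); enqueue [2,3]
  #6 pop 0: in=⊤ → ⊤ (no change)
  #7 pop 1: in=⊤ → ⊤ (no change)
  #8 pop 2: in=⊤ → ⊤ (no change)
  #9 pop 3: in=⊤ → ⊤ (no change)

Fixpoint:
  val[0] = ⊤
  val[1] = ⊤
  val[2] = ⊤
  val[3] = ⊤
  val[4] = ⊤

⊤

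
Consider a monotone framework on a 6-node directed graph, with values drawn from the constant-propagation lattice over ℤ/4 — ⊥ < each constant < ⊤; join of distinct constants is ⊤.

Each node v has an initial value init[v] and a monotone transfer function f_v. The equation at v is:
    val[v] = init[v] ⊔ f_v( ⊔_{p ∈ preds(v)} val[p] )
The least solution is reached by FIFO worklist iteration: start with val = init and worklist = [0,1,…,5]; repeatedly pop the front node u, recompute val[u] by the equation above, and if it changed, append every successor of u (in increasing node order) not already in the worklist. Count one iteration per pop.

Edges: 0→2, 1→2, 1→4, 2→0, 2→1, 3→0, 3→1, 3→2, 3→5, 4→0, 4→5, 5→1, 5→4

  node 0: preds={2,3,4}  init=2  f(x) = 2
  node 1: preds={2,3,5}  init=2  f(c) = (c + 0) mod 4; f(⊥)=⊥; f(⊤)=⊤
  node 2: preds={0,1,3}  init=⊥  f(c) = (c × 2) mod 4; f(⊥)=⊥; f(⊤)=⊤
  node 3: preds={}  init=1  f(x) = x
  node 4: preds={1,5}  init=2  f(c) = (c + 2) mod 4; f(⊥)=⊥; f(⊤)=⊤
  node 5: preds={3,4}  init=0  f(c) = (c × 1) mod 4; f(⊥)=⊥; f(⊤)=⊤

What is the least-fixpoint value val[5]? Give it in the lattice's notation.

Worklist (9 pops):
  #1 pop 0: in=⊤ → 2 (no change)
  #2 pop 1: in=⊤ → ⊤ (was 2); enqueue []
  #3 pop 2: in=⊤ → ⊤ (was ⊥); enqueue [0,1]
  #4 pop 3: in=⊥ → 1 (no change)
  #5 pop 4: in=⊤ → ⊤ (was 2); enqueue []
  #6 pop 5: in=⊤ → ⊤ (was 0); enqueue [4]
  #7 pop 0: in=⊤ → 2 (no change)
  #8 pop 1: in=⊤ → ⊤ (no change)
  #9 pop 4: in=⊤ → ⊤ (no change)

Fixpoint:
  val[0] = 2
  val[1] = ⊤
  val[2] = ⊤
  val[3] = 1
  val[4] = ⊤
  val[5] = ⊤

⊤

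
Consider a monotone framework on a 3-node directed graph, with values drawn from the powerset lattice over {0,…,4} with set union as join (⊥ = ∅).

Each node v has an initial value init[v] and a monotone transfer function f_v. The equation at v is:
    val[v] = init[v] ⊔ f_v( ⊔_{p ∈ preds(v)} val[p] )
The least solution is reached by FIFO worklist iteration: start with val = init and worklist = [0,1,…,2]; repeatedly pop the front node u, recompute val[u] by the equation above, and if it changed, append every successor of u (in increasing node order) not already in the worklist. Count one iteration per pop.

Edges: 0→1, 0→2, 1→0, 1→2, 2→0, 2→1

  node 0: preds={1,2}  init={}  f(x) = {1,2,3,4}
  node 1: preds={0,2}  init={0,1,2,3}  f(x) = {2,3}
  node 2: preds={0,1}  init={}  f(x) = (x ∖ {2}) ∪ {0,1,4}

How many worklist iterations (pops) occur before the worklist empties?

5

Iteration log — 5 steps:
  step 1. node 0  ⊔preds={0,1,2,3}  new={1,2,3,4}  old={}  +wl: 
  step 2. node 1  ⊔preds={1,2,3,4}  new={0,1,2,3}  stable
  step 3. node 2  ⊔preds={0,1,2,3,4}  new={0,1,3,4}  old={}  +wl: 0,1
  step 4. node 0  ⊔preds={0,1,2,3,4}  new={1,2,3,4}  stable
  step 5. node 1  ⊔preds={0,1,2,3,4}  new={0,1,2,3}  stable

Least fixpoint reached:
  node 0: {1,2,3,4}
  node 1: {0,1,2,3}
  node 2: {0,1,3,4}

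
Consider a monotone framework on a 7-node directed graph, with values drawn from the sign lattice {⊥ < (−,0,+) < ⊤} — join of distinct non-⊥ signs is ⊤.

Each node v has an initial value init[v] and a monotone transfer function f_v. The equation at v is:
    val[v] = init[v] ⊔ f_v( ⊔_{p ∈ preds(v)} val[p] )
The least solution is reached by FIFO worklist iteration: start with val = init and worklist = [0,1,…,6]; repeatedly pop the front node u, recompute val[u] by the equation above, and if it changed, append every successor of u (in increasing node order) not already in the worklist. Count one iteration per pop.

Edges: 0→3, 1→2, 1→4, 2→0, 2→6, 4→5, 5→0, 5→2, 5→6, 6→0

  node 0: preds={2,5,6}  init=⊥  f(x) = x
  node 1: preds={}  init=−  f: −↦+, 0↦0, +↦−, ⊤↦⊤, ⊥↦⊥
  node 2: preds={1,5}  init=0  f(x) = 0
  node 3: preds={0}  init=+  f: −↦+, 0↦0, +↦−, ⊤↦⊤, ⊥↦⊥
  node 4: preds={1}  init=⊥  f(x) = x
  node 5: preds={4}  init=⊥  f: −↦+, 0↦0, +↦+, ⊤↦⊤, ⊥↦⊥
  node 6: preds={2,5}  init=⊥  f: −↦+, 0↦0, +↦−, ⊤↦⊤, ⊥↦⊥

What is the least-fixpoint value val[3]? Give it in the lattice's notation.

⊤

Trace (10 dequeues):
  [1] u=0 | in 0 | out 0 | prev ⊥ | push {}
  [2] u=1 | in ⊥ | out − | ==
  [3] u=2 | in − | out 0 | ==
  [4] u=3 | in 0 | out ⊤ | prev + | push {}
  [5] u=4 | in − | out − | prev ⊥ | push {}
  [6] u=5 | in − | out + | prev ⊥ | push {0,2}
  [7] u=6 | in ⊤ | out ⊤ | prev ⊥ | push {}
  [8] u=0 | in ⊤ | out ⊤ | prev 0 | push {3}
  [9] u=2 | in ⊤ | out 0 | ==
  [10] u=3 | in ⊤ | out ⊤ | ==

Converged values:
  [0] ⊤
  [1] −
  [2] 0
  [3] ⊤
  [4] −
  [5] +
  [6] ⊤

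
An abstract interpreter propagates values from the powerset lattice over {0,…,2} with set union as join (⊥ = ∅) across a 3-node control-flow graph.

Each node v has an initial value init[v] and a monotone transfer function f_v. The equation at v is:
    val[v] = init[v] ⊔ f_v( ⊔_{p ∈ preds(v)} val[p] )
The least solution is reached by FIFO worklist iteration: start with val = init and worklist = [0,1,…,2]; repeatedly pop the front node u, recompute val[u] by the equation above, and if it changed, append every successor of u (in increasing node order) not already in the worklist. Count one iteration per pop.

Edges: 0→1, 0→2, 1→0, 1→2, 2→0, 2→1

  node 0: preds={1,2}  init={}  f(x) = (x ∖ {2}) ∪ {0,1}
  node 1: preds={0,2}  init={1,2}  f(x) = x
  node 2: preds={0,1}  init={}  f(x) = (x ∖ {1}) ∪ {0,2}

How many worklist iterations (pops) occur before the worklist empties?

Iteration log — 5 steps:
  step 1. node 0  ⊔preds={1,2}  new={0,1}  old={}  +wl: 
  step 2. node 1  ⊔preds={0,1}  new={0,1,2}  old={1,2}  +wl: 0
  step 3. node 2  ⊔preds={0,1,2}  new={0,2}  old={}  +wl: 1
  step 4. node 0  ⊔preds={0,1,2}  new={0,1}  stable
  step 5. node 1  ⊔preds={0,1,2}  new={0,1,2}  stable

Least fixpoint reached:
  node 0: {0,1}
  node 1: {0,1,2}
  node 2: {0,2}

5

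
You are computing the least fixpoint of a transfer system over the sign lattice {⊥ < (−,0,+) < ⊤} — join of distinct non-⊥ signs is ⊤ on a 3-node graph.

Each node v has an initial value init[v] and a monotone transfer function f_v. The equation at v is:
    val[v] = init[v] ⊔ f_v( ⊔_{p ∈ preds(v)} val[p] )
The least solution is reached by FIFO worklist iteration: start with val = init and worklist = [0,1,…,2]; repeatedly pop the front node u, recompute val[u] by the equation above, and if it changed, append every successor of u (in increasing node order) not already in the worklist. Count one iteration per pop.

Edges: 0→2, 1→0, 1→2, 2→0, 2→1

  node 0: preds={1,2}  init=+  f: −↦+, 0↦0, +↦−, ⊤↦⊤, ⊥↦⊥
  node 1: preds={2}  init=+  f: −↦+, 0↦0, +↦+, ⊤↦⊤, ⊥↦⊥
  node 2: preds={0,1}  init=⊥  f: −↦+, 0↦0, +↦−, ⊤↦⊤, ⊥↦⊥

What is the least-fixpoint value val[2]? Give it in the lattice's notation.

⊤

Iteration log — 7 steps:
  step 1. node 0  ⊔preds=+  new=⊤  old=+  +wl: 
  step 2. node 1  ⊔preds=⊥  new=+  stable
  step 3. node 2  ⊔preds=⊤  new=⊤  old=⊥  +wl: 0,1
  step 4. node 0  ⊔preds=⊤  new=⊤  stable
  step 5. node 1  ⊔preds=⊤  new=⊤  old=+  +wl: 0,2
  step 6. node 0  ⊔preds=⊤  new=⊤  stable
  step 7. node 2  ⊔preds=⊤  new=⊤  stable

Least fixpoint reached:
  node 0: ⊤
  node 1: ⊤
  node 2: ⊤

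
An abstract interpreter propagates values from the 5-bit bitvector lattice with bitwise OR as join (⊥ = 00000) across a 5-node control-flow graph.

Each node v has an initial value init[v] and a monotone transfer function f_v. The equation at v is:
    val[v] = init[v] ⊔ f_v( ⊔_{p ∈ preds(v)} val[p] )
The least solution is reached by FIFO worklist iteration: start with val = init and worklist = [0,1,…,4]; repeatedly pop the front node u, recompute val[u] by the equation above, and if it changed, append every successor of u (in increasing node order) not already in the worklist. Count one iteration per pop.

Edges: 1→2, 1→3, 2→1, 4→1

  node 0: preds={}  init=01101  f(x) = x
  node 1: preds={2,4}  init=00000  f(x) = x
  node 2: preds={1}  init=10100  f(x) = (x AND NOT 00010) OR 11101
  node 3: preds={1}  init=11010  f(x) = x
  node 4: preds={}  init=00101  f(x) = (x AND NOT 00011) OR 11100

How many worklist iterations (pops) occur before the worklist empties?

8

Iteration log — 8 steps:
  step 1. node 0  ⊔preds=00000  new=01101  stable
  step 2. node 1  ⊔preds=10101  new=10101  old=00000  +wl: 
  step 3. node 2  ⊔preds=10101  new=11101  old=10100  +wl: 1
  step 4. node 3  ⊔preds=10101  new=11111  old=11010  +wl: 
  step 5. node 4  ⊔preds=00000  new=11101  old=00101  +wl: 
  step 6. node 1  ⊔preds=11101  new=11101  old=10101  +wl: 2,3
  step 7. node 2  ⊔preds=11101  new=11101  stable
  step 8. node 3  ⊔preds=11101  new=11111  stable

Least fixpoint reached:
  node 0: 01101
  node 1: 11101
  node 2: 11101
  node 3: 11111
  node 4: 11101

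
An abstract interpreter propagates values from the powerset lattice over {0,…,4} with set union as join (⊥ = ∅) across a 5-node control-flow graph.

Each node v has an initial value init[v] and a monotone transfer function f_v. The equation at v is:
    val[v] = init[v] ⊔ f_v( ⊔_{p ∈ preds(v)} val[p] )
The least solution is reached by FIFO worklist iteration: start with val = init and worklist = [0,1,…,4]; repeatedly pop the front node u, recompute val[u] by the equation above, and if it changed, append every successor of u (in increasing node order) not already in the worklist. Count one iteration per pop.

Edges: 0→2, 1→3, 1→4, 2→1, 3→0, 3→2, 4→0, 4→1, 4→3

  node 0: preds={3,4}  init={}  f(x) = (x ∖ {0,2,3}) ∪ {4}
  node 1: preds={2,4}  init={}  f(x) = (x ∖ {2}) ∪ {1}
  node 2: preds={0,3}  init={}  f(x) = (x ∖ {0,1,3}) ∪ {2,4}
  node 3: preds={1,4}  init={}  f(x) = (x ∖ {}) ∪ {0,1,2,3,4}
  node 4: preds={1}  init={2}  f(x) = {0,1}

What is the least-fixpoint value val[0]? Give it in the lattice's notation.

Iteration log — 10 steps:
  step 1. node 0  ⊔preds={2}  new={4}  old={}  +wl: 
  step 2. node 1  ⊔preds={2}  new={1}  old={}  +wl: 
  step 3. node 2  ⊔preds={4}  new={2,4}  old={}  +wl: 1
  step 4. node 3  ⊔preds={1,2}  new={0,1,2,3,4}  old={}  +wl: 0,2
  step 5. node 4  ⊔preds={1}  new={0,1,2}  old={2}  +wl: 3
  step 6. node 1  ⊔preds={0,1,2,4}  new={0,1,4}  old={1}  +wl: 4
  step 7. node 0  ⊔preds={0,1,2,3,4}  new={1,4}  old={4}  +wl: 
  step 8. node 2  ⊔preds={0,1,2,3,4}  new={2,4}  stable
  step 9. node 3  ⊔preds={0,1,2,4}  new={0,1,2,3,4}  stable
  step 10. node 4  ⊔preds={0,1,4}  new={0,1,2}  stable

Least fixpoint reached:
  node 0: {1,4}
  node 1: {0,1,4}
  node 2: {2,4}
  node 3: {0,1,2,3,4}
  node 4: {0,1,2}

{1,4}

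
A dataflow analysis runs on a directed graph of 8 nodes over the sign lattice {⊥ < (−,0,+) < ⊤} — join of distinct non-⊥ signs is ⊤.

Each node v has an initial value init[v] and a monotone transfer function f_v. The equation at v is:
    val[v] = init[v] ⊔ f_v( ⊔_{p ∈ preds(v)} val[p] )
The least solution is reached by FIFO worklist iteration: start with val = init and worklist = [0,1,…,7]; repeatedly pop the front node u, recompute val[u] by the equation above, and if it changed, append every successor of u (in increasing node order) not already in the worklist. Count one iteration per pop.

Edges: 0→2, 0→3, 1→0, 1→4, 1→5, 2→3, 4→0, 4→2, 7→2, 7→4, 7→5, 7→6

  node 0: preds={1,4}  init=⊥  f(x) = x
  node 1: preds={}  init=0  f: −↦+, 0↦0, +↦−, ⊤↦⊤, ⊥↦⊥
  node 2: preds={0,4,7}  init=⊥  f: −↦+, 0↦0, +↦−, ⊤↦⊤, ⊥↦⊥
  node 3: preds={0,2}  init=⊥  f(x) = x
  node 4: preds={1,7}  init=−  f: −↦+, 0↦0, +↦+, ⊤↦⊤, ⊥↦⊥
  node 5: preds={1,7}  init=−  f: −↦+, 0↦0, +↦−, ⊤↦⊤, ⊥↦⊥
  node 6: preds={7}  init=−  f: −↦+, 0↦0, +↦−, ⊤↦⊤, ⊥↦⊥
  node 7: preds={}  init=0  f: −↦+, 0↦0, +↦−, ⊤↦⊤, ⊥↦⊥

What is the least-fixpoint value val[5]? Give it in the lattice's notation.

⊤

Worklist (10 pops):
  #1 pop 0: in=⊤ → ⊤ (was ⊥); enqueue []
  #2 pop 1: in=⊥ → 0 (no change)
  #3 pop 2: in=⊤ → ⊤ (was ⊥); enqueue []
  #4 pop 3: in=⊤ → ⊤ (was ⊥); enqueue []
  #5 pop 4: in=0 → ⊤ (was −); enqueue [0,2]
  #6 pop 5: in=0 → ⊤ (was −); enqueue []
  #7 pop 6: in=0 → ⊤ (was −); enqueue []
  #8 pop 7: in=⊥ → 0 (no change)
  #9 pop 0: in=⊤ → ⊤ (no change)
  #10 pop 2: in=⊤ → ⊤ (no change)

Fixpoint:
  val[0] = ⊤
  val[1] = 0
  val[2] = ⊤
  val[3] = ⊤
  val[4] = ⊤
  val[5] = ⊤
  val[6] = ⊤
  val[7] = 0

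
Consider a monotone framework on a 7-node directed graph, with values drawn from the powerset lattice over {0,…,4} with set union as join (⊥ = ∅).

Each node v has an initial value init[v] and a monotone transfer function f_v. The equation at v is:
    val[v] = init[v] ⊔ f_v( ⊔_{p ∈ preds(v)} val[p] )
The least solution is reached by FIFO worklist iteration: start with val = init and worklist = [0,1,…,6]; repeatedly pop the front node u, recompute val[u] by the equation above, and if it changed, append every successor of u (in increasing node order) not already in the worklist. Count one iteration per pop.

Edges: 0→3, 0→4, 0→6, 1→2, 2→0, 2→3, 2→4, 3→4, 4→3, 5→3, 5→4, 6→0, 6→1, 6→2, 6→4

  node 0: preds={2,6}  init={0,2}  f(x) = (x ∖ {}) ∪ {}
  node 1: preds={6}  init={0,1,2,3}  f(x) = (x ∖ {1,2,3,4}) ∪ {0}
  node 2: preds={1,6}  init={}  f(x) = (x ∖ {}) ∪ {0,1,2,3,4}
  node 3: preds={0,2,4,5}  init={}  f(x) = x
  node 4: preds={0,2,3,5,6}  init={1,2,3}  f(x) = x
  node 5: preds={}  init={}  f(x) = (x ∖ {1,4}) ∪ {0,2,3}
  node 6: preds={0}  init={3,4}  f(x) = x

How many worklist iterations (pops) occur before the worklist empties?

17

Trace (17 dequeues):
  [1] u=0 | in {3,4} | out {0,2,3,4} | prev {0,2} | push {}
  [2] u=1 | in {3,4} | out {0,1,2,3} | ==
  [3] u=2 | in {0,1,2,3,4} | out {0,1,2,3,4} | prev {} | push {0}
  [4] u=3 | in {0,1,2,3,4} | out {0,1,2,3,4} | prev {} | push {}
  [5] u=4 | in {0,1,2,3,4} | out {0,1,2,3,4} | prev {1,2,3} | push {3}
  [6] u=5 | in {} | out {0,2,3} | prev {} | push {4}
  [7] u=6 | in {0,2,3,4} | out {0,2,3,4} | prev {3,4} | push {1,2}
  [8] u=0 | in {0,1,2,3,4} | out {0,1,2,3,4} | prev {0,2,3,4} | push {6}
  [9] u=3 | in {0,1,2,3,4} | out {0,1,2,3,4} | ==
  [10] u=4 | in {0,1,2,3,4} | out {0,1,2,3,4} | ==
  [11] u=1 | in {0,2,3,4} | out {0,1,2,3} | ==
  [12] u=2 | in {0,1,2,3,4} | out {0,1,2,3,4} | ==
  [13] u=6 | in {0,1,2,3,4} | out {0,1,2,3,4} | prev {0,2,3,4} | push {0,1,2,4}
  [14] u=0 | in {0,1,2,3,4} | out {0,1,2,3,4} | ==
  [15] u=1 | in {0,1,2,3,4} | out {0,1,2,3} | ==
  [16] u=2 | in {0,1,2,3,4} | out {0,1,2,3,4} | ==
  [17] u=4 | in {0,1,2,3,4} | out {0,1,2,3,4} | ==

Converged values:
  [0] {0,1,2,3,4}
  [1] {0,1,2,3}
  [2] {0,1,2,3,4}
  [3] {0,1,2,3,4}
  [4] {0,1,2,3,4}
  [5] {0,2,3}
  [6] {0,1,2,3,4}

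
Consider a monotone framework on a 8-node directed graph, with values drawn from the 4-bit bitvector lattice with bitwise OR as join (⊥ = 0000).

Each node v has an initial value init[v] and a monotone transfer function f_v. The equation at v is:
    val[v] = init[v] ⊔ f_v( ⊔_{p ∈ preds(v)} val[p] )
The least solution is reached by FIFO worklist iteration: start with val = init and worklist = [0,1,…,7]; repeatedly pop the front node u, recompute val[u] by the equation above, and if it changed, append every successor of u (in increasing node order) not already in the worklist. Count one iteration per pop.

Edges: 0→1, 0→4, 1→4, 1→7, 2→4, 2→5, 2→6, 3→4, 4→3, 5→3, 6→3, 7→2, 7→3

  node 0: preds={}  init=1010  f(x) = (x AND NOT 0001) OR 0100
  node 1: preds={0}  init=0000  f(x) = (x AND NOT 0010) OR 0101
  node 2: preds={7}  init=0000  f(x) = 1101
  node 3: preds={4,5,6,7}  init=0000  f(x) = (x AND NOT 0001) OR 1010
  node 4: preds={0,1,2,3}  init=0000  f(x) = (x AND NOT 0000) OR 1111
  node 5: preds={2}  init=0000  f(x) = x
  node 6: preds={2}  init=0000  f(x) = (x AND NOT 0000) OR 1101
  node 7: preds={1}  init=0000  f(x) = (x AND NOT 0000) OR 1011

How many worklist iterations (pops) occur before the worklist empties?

11

Iteration log — 11 steps:
  step 1. node 0  ⊔preds=0000  new=1110  old=1010  +wl: 
  step 2. node 1  ⊔preds=1110  new=1101  old=0000  +wl: 
  step 3. node 2  ⊔preds=0000  new=1101  old=0000  +wl: 
  step 4. node 3  ⊔preds=0000  new=1010  old=0000  +wl: 
  step 5. node 4  ⊔preds=1111  new=1111  old=0000  +wl: 3
  step 6. node 5  ⊔preds=1101  new=1101  old=0000  +wl: 
  step 7. node 6  ⊔preds=1101  new=1101  old=0000  +wl: 
  step 8. node 7  ⊔preds=1101  new=1111  old=0000  +wl: 2
  step 9. node 3  ⊔preds=1111  new=1110  old=1010  +wl: 4
  step 10. node 2  ⊔preds=1111  new=1101  stable
  step 11. node 4  ⊔preds=1111  new=1111  stable

Least fixpoint reached:
  node 0: 1110
  node 1: 1101
  node 2: 1101
  node 3: 1110
  node 4: 1111
  node 5: 1101
  node 6: 1101
  node 7: 1111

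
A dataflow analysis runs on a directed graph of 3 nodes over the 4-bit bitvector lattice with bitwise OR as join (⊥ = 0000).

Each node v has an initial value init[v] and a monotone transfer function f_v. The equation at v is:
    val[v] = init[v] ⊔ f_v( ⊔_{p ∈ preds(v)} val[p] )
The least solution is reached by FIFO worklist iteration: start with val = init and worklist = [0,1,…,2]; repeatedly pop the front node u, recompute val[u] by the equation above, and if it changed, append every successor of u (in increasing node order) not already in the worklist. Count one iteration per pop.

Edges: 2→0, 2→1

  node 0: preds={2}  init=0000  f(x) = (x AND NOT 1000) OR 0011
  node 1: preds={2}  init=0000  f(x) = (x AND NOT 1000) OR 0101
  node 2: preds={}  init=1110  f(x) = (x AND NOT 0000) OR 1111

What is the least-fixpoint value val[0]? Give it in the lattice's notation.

Worklist (5 pops):
  #1 pop 0: in=1110 → 0111 (was 0000); enqueue []
  #2 pop 1: in=1110 → 0111 (was 0000); enqueue []
  #3 pop 2: in=0000 → 1111 (was 1110); enqueue [0,1]
  #4 pop 0: in=1111 → 0111 (no change)
  #5 pop 1: in=1111 → 0111 (no change)

Fixpoint:
  val[0] = 0111
  val[1] = 0111
  val[2] = 1111

0111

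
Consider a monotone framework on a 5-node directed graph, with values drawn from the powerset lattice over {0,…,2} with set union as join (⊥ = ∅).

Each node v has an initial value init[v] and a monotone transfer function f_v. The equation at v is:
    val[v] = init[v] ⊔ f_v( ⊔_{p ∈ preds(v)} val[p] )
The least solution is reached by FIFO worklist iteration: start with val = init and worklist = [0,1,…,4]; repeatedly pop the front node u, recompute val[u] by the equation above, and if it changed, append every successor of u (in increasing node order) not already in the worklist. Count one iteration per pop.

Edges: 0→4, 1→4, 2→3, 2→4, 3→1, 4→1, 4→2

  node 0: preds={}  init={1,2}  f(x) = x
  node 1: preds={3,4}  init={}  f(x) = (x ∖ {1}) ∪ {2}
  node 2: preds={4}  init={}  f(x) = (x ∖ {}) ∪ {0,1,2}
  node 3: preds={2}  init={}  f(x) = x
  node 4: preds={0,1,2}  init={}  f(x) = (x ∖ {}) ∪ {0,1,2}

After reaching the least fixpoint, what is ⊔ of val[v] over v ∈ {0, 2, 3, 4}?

{0,1,2}

Worklist (8 pops):
  #1 pop 0: in={} → {1,2} (no change)
  #2 pop 1: in={} → {2} (was {}); enqueue []
  #3 pop 2: in={} → {0,1,2} (was {}); enqueue []
  #4 pop 3: in={0,1,2} → {0,1,2} (was {}); enqueue [1]
  #5 pop 4: in={0,1,2} → {0,1,2} (was {}); enqueue [2]
  #6 pop 1: in={0,1,2} → {0,2} (was {2}); enqueue [4]
  #7 pop 2: in={0,1,2} → {0,1,2} (no change)
  #8 pop 4: in={0,1,2} → {0,1,2} (no change)

Fixpoint:
  val[0] = {1,2}
  val[1] = {0,2}
  val[2] = {0,1,2}
  val[3] = {0,1,2}
  val[4] = {0,1,2}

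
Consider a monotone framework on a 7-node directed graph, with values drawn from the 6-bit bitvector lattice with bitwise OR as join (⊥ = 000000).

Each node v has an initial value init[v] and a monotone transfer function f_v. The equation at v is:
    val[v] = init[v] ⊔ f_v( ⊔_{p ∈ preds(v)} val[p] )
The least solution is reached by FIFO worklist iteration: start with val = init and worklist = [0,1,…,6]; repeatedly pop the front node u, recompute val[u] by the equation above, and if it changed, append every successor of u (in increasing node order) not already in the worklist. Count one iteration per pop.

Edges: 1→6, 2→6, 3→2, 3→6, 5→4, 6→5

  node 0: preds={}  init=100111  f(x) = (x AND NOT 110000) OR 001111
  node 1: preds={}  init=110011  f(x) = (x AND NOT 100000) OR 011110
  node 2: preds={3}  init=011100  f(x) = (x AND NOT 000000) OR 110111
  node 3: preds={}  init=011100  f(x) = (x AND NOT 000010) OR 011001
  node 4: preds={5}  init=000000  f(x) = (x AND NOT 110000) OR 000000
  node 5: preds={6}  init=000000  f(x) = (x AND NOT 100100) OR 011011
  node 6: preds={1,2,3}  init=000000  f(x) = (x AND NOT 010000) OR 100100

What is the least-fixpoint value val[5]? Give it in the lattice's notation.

011011

Iteration log — 10 steps:
  step 1. node 0  ⊔preds=000000  new=101111  old=100111  +wl: 
  step 2. node 1  ⊔preds=000000  new=111111  old=110011  +wl: 
  step 3. node 2  ⊔preds=011100  new=111111  old=011100  +wl: 
  step 4. node 3  ⊔preds=000000  new=011101  old=011100  +wl: 2
  step 5. node 4  ⊔preds=000000  new=000000  stable
  step 6. node 5  ⊔preds=000000  new=011011  old=000000  +wl: 4
  step 7. node 6  ⊔preds=111111  new=101111  old=000000  +wl: 5
  step 8. node 2  ⊔preds=011101  new=111111  stable
  step 9. node 4  ⊔preds=011011  new=001011  old=000000  +wl: 
  step 10. node 5  ⊔preds=101111  new=011011  stable

Least fixpoint reached:
  node 0: 101111
  node 1: 111111
  node 2: 111111
  node 3: 011101
  node 4: 001011
  node 5: 011011
  node 6: 101111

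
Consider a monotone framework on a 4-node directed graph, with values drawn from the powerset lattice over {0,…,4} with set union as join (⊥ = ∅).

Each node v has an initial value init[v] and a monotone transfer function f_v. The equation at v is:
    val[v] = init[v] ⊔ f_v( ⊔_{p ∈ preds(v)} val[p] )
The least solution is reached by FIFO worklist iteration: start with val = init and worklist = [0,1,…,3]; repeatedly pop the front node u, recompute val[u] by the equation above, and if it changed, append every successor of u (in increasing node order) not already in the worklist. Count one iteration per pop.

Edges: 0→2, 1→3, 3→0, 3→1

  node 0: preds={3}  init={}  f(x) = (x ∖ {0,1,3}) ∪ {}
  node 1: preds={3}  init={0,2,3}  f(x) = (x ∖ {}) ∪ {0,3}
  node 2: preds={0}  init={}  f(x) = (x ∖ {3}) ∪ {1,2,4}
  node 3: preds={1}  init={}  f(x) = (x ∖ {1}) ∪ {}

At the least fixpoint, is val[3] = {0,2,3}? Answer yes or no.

Worklist (7 pops):
  #1 pop 0: in={} → {} (no change)
  #2 pop 1: in={} → {0,2,3} (no change)
  #3 pop 2: in={} → {1,2,4} (was {}); enqueue []
  #4 pop 3: in={0,2,3} → {0,2,3} (was {}); enqueue [0,1]
  #5 pop 0: in={0,2,3} → {2} (was {}); enqueue [2]
  #6 pop 1: in={0,2,3} → {0,2,3} (no change)
  #7 pop 2: in={2} → {1,2,4} (no change)

Fixpoint:
  val[0] = {2}
  val[1] = {0,2,3}
  val[2] = {1,2,4}
  val[3] = {0,2,3}

yes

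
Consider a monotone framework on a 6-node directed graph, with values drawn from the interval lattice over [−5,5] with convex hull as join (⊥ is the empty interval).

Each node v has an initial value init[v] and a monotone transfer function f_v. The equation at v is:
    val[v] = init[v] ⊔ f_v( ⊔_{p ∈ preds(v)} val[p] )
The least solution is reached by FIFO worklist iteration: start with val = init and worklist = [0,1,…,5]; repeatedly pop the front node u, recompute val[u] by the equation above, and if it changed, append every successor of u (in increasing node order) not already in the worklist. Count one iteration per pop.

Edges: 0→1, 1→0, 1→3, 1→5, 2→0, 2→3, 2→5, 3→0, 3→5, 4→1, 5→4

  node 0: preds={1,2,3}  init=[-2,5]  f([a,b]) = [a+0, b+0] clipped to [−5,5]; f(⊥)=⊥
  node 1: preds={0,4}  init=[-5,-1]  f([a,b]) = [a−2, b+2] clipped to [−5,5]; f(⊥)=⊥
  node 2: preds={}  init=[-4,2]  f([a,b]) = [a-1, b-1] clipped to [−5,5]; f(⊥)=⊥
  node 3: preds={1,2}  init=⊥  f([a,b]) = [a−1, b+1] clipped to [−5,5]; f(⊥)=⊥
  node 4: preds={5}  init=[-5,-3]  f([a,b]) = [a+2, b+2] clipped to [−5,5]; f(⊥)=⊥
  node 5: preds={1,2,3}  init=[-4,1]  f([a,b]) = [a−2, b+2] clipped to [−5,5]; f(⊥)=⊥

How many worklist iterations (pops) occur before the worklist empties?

10

Worklist (10 pops):
  #1 pop 0: in=[-5,2] → [-5,5] (was [-2,5]); enqueue []
  #2 pop 1: in=[-5,5] → [-5,5] (was [-5,-1]); enqueue [0]
  #3 pop 2: in=⊥ → [-4,2] (no change)
  #4 pop 3: in=[-5,5] → [-5,5] (was ⊥); enqueue []
  #5 pop 4: in=[-4,1] → [-5,3] (was [-5,-3]); enqueue [1]
  #6 pop 5: in=[-5,5] → [-5,5] (was [-4,1]); enqueue [4]
  #7 pop 0: in=[-5,5] → [-5,5] (no change)
  #8 pop 1: in=[-5,5] → [-5,5] (no change)
  #9 pop 4: in=[-5,5] → [-5,5] (was [-5,3]); enqueue [1]
  #10 pop 1: in=[-5,5] → [-5,5] (no change)

Fixpoint:
  val[0] = [-5,5]
  val[1] = [-5,5]
  val[2] = [-4,2]
  val[3] = [-5,5]
  val[4] = [-5,5]
  val[5] = [-5,5]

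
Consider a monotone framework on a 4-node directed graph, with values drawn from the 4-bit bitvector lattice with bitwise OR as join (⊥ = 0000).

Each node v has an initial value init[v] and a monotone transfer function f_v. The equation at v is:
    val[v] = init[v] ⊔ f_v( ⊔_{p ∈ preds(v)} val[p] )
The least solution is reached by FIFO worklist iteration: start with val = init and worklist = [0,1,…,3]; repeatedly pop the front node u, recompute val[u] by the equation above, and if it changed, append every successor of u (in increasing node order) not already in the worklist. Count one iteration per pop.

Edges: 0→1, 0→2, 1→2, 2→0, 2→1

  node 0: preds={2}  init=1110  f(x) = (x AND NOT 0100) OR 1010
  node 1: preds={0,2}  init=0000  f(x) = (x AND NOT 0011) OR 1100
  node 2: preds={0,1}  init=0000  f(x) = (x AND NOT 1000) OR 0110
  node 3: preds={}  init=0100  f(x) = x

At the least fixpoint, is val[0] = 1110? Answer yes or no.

Iteration log — 6 steps:
  step 1. node 0  ⊔preds=0000  new=1110  stable
  step 2. node 1  ⊔preds=1110  new=1100  old=0000  +wl: 
  step 3. node 2  ⊔preds=1110  new=0110  old=0000  +wl: 0,1
  step 4. node 3  ⊔preds=0000  new=0100  stable
  step 5. node 0  ⊔preds=0110  new=1110  stable
  step 6. node 1  ⊔preds=1110  new=1100  stable

Least fixpoint reached:
  node 0: 1110
  node 1: 1100
  node 2: 0110
  node 3: 0100

yes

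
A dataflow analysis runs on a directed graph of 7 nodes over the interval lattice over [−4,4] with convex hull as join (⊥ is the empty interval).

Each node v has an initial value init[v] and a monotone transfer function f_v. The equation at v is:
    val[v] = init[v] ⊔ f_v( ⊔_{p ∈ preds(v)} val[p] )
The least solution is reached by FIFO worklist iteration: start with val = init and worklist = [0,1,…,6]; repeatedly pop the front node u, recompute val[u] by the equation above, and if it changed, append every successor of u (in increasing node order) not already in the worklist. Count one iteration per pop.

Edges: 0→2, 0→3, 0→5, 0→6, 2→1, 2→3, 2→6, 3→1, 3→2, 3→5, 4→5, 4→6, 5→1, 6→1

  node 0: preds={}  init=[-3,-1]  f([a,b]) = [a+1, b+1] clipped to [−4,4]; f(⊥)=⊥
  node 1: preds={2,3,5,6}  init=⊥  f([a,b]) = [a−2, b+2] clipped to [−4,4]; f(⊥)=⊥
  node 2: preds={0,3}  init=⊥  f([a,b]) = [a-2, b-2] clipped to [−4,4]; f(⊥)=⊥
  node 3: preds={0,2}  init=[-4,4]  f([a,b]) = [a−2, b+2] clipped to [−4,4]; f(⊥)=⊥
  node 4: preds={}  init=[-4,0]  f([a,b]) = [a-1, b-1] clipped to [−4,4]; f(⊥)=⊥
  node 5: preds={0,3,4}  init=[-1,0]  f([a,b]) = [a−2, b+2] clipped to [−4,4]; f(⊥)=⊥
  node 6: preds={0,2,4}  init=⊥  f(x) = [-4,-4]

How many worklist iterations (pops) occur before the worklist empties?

8

Worklist (8 pops):
  #1 pop 0: in=⊥ → [-3,-1] (no change)
  #2 pop 1: in=[-4,4] → [-4,4] (was ⊥); enqueue []
  #3 pop 2: in=[-4,4] → [-4,2] (was ⊥); enqueue [1]
  #4 pop 3: in=[-4,2] → [-4,4] (no change)
  #5 pop 4: in=⊥ → [-4,0] (no change)
  #6 pop 5: in=[-4,4] → [-4,4] (was [-1,0]); enqueue []
  #7 pop 6: in=[-4,2] → [-4,-4] (was ⊥); enqueue []
  #8 pop 1: in=[-4,4] → [-4,4] (no change)

Fixpoint:
  val[0] = [-3,-1]
  val[1] = [-4,4]
  val[2] = [-4,2]
  val[3] = [-4,4]
  val[4] = [-4,0]
  val[5] = [-4,4]
  val[6] = [-4,-4]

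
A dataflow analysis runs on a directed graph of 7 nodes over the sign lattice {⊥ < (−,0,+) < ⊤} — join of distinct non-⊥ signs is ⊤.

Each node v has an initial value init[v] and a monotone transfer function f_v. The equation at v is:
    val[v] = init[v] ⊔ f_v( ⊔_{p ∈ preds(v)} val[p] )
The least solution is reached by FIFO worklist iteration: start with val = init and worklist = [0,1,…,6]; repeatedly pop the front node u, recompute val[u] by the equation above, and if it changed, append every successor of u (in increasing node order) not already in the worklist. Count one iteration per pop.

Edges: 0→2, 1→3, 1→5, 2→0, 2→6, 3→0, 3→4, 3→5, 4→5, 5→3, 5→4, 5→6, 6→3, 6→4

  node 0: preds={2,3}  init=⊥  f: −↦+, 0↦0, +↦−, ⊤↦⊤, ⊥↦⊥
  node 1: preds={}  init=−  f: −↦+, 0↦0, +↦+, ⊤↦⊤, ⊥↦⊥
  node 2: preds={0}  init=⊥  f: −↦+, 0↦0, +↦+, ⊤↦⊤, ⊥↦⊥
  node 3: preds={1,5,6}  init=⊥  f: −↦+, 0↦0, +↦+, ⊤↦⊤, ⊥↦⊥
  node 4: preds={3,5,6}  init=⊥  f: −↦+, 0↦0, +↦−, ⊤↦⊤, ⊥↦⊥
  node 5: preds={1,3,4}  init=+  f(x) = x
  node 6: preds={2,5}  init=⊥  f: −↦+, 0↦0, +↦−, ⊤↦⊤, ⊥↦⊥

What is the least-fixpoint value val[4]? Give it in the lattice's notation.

⊤

Worklist (13 pops):
  #1 pop 0: in=⊥ → ⊥ (no change)
  #2 pop 1: in=⊥ → − (no change)
  #3 pop 2: in=⊥ → ⊥ (no change)
  #4 pop 3: in=⊤ → ⊤ (was ⊥); enqueue [0]
  #5 pop 4: in=⊤ → ⊤ (was ⊥); enqueue []
  #6 pop 5: in=⊤ → ⊤ (was +); enqueue [3,4]
  #7 pop 6: in=⊤ → ⊤ (was ⊥); enqueue []
  #8 pop 0: in=⊤ → ⊤ (was ⊥); enqueue [2]
  #9 pop 3: in=⊤ → ⊤ (no change)
  #10 pop 4: in=⊤ → ⊤ (no change)
  #11 pop 2: in=⊤ → ⊤ (was ⊥); enqueue [0,6]
  #12 pop 0: in=⊤ → ⊤ (no change)
  #13 pop 6: in=⊤ → ⊤ (no change)

Fixpoint:
  val[0] = ⊤
  val[1] = −
  val[2] = ⊤
  val[3] = ⊤
  val[4] = ⊤
  val[5] = ⊤
  val[6] = ⊤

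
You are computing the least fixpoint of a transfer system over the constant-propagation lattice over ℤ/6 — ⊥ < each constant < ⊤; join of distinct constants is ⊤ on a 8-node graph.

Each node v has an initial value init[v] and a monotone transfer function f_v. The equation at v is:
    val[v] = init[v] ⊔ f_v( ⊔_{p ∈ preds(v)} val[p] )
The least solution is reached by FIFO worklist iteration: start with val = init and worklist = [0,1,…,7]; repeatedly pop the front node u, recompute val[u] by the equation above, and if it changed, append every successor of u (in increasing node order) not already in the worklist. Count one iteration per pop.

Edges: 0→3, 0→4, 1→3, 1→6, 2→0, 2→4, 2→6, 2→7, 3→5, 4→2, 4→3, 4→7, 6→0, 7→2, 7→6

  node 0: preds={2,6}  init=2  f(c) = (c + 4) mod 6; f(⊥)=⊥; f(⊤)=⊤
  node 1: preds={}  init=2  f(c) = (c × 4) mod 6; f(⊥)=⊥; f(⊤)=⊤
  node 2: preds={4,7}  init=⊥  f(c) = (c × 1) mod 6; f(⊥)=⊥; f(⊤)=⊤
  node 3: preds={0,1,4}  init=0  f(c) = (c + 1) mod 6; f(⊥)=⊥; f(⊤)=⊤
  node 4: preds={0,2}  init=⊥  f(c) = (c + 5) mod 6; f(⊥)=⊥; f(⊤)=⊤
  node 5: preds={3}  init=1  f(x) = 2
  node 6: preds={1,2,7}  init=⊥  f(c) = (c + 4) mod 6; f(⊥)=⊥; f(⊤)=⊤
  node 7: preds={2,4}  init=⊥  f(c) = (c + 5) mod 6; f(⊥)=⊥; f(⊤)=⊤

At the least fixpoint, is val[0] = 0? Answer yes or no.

no

Iteration log — 18 steps:
  step 1. node 0  ⊔preds=⊥  new=2  stable
  step 2. node 1  ⊔preds=⊥  new=2  stable
  step 3. node 2  ⊔preds=⊥  new=⊥  stable
  step 4. node 3  ⊔preds=2  new=⊤  old=0  +wl: 
  step 5. node 4  ⊔preds=2  new=1  old=⊥  +wl: 2,3
  step 6. node 5  ⊔preds=⊤  new=⊤  old=1  +wl: 
  step 7. node 6  ⊔preds=2  new=0  old=⊥  +wl: 0
  step 8. node 7  ⊔preds=1  new=0  old=⊥  +wl: 6
  step 9. node 2  ⊔preds=⊤  new=⊤  old=⊥  +wl: 4,7
  step 10. node 3  ⊔preds=⊤  new=⊤  stable
  step 11. node 0  ⊔preds=⊤  new=⊤  old=2  +wl: 3
  step 12. node 6  ⊔preds=⊤  new=⊤  old=0  +wl: 0
  step 13. node 4  ⊔preds=⊤  new=⊤  old=1  +wl: 2
  step 14. node 7  ⊔preds=⊤  new=⊤  old=0  +wl: 6
  step 15. node 3  ⊔preds=⊤  new=⊤  stable
  step 16. node 0  ⊔preds=⊤  new=⊤  stable
  step 17. node 2  ⊔preds=⊤  new=⊤  stable
  step 18. node 6  ⊔preds=⊤  new=⊤  stable

Least fixpoint reached:
  node 0: ⊤
  node 1: 2
  node 2: ⊤
  node 3: ⊤
  node 4: ⊤
  node 5: ⊤
  node 6: ⊤
  node 7: ⊤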